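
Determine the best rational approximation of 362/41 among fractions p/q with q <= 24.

Expand x = 362/41 as a continued fraction with the Euclidean algorithm:
  362 = 8*41 + 34, so a_0 = 8.
  41 = 1*34 + 7, so a_1 = 1.
  34 = 4*7 + 6, so a_2 = 4.
  7 = 1*6 + 1, so a_3 = 1.
  6 = 6*1 + 0, so a_4 = 6.
so x = [8; 1, 4, 1, 6].
Convergents (p_i = a_i*p_{i-1} + p_{i-2}, q_i = a_i*q_{i-1} + q_{i-2} with p_{-2}=0, p_{-1}=1, q_{-2}=1, q_{-1}=0), until the denominator exceeds 24:
  i=0: a_0=8, p_0 = 8*1 + 0 = 8, q_0 = 8*0 + 1 = 1.
  i=1: a_1=1, p_1 = 1*8 + 1 = 9, q_1 = 1*1 + 0 = 1.
  i=2: a_2=4, p_2 = 4*9 + 8 = 44, q_2 = 4*1 + 1 = 5.
  i=3: a_3=1, p_3 = 1*44 + 9 = 53, q_3 = 1*5 + 1 = 6.
  i=4: a_4=6, p_4 = 6*53 + 44 = 362, q_4 = 6*6 + 5 = 41.
q_4 = 41 > 24, so the last convergent with denominator <= 24 is p_3/q_3 = 53/6.
The closest fraction with denominator <= 24 is either p_3/q_3 or the intermediate fraction (k*p_3 + p_2)/(k*q_3 + q_2) with the largest k >= 1 whose denominator stays <= 24; these approach x as k grows, and every other convergent or intermediate fraction in range is farther away.
Largest k: floor((24 - q_2)/q_3) = floor((24 - 5)/6) = 3.
That gives (3*53 + 44)/(3*6 + 5) = 203/23.
Compare the errors: |x - 53/6| = |362*6 - 53*41|/(41*6) = 1/246, and |x - 203/23| = |362*23 - 203*41|/(41*23) = 3/943.
Cross-multiplying, 3*246 = 738 < 943 = 1*943, so 3/943 is smaller: the intermediate fraction 203/23 is closer to x than 53/6.

203/23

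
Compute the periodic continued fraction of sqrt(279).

[16; (1, 2, 2, 1, 2, 2, 1, 32)]

Write x_i = (sqrt(279) + m_i)/d_i with (m_0, d_0) = (0, 1). a_0 = floor(sqrt(279)) = 16, since 16^2 = 256 <= 279 < 289 = 17^2.
Iterate m_{i+1} = d_i*a_i - m_i, d_{i+1} = (279 - m_{i+1}^2)/d_i, a_{i+1} = floor((a_0 + m_{i+1})/d_{i+1}):
  m_1 = 1*16 - 0 = 16, d_1 = (279 - 16^2)/1 = 23/1 = 23, a_1 = floor((16 + 16)/23) = 1.
  m_2 = 23*1 - 16 = 7, d_2 = (279 - 7^2)/23 = 230/23 = 10, a_2 = floor((16 + 7)/10) = 2.
  m_3 = 10*2 - 7 = 13, d_3 = (279 - 13^2)/10 = 110/10 = 11, a_3 = floor((16 + 13)/11) = 2.
  m_4 = 11*2 - 13 = 9, d_4 = (279 - 9^2)/11 = 198/11 = 18, a_4 = floor((16 + 9)/18) = 1.
  m_5 = 18*1 - 9 = 9, d_5 = (279 - 9^2)/18 = 198/18 = 11, a_5 = floor((16 + 9)/11) = 2.
  m_6 = 11*2 - 9 = 13, d_6 = (279 - 13^2)/11 = 110/11 = 10, a_6 = floor((16 + 13)/10) = 2.
  m_7 = 10*2 - 13 = 7, d_7 = (279 - 7^2)/10 = 230/10 = 23, a_7 = floor((16 + 7)/23) = 1.
  m_8 = 23*1 - 7 = 16, d_8 = (279 - 16^2)/23 = 23/23 = 1, a_8 = floor((16 + 16)/1) = 32.
  m_9 = 1*32 - 16 = 16, d_9 = (279 - 16^2)/1 = 23/1 = 23: (m_9, d_9) = (m_1, d_1) = (16, 23), so from here the quotients repeat a_1, ..., a_8; the period length is 8.
Hence the expansion of sqrt(279) is a_0 = 16 followed by the repeating block 1, 2, 2, 1, 2, 2, 1, 32 (period 8).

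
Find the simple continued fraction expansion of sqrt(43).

Write x_i = (sqrt(43) + m_i)/d_i with (m_0, d_0) = (0, 1). a_0 = floor(sqrt(43)) = 6, since 6^2 = 36 <= 43 < 49 = 7^2.
Iterate m_{i+1} = d_i*a_i - m_i, d_{i+1} = (43 - m_{i+1}^2)/d_i, a_{i+1} = floor((a_0 + m_{i+1})/d_{i+1}):
  m_1 = 1*6 - 0 = 6, d_1 = (43 - 6^2)/1 = 7/1 = 7, a_1 = floor((6 + 6)/7) = 1.
  m_2 = 7*1 - 6 = 1, d_2 = (43 - 1^2)/7 = 42/7 = 6, a_2 = floor((6 + 1)/6) = 1.
  m_3 = 6*1 - 1 = 5, d_3 = (43 - 5^2)/6 = 18/6 = 3, a_3 = floor((6 + 5)/3) = 3.
  m_4 = 3*3 - 5 = 4, d_4 = (43 - 4^2)/3 = 27/3 = 9, a_4 = floor((6 + 4)/9) = 1.
  m_5 = 9*1 - 4 = 5, d_5 = (43 - 5^2)/9 = 18/9 = 2, a_5 = floor((6 + 5)/2) = 5.
  m_6 = 2*5 - 5 = 5, d_6 = (43 - 5^2)/2 = 18/2 = 9, a_6 = floor((6 + 5)/9) = 1.
  m_7 = 9*1 - 5 = 4, d_7 = (43 - 4^2)/9 = 27/9 = 3, a_7 = floor((6 + 4)/3) = 3.
  m_8 = 3*3 - 4 = 5, d_8 = (43 - 5^2)/3 = 18/3 = 6, a_8 = floor((6 + 5)/6) = 1.
  m_9 = 6*1 - 5 = 1, d_9 = (43 - 1^2)/6 = 42/6 = 7, a_9 = floor((6 + 1)/7) = 1.
  m_10 = 7*1 - 1 = 6, d_10 = (43 - 6^2)/7 = 7/7 = 1, a_10 = floor((6 + 6)/1) = 12.
  m_11 = 1*12 - 6 = 6, d_11 = (43 - 6^2)/1 = 7/1 = 7: (m_11, d_11) = (m_1, d_1) = (6, 7), so from here the quotients repeat a_1, ..., a_10; the period length is 10.
Hence the expansion of sqrt(43) is a_0 = 6 followed by the repeating block 1, 1, 3, 1, 5, 1, 3, 1, 1, 12 (period 10).

[6; (1, 1, 3, 1, 5, 1, 3, 1, 1, 12)]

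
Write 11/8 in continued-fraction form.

Run the Euclidean algorithm on 11 and 8; the successive quotients are the partial quotients a_0, a_1, ... (each step inverts the fractional part left over by the previous one):
  11 = 1*8 + 3, so a_0 = 1.
  8 = 2*3 + 2, so a_1 = 2.
  3 = 1*2 + 1, so a_2 = 1.
  2 = 2*1 + 0, so a_3 = 2.
The remainder reaches 0 after 4 divisions, so the expansion has 4 partial quotients, read off in order.

[1; 2, 1, 2]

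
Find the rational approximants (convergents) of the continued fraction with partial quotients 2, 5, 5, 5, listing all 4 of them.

Using the convergent recurrence p_i = a_i*p_{i-1} + p_{i-2}, q_i = a_i*q_{i-1} + q_{i-2} with p_{-2}=0, p_{-1}=1, q_{-2}=1, q_{-1}=0:
  i=0: a_0=2, p_0 = 2*1 + 0 = 2, q_0 = 2*0 + 1 = 1.
  i=1: a_1=5, p_1 = 5*2 + 1 = 11, q_1 = 5*1 + 0 = 5.
  i=2: a_2=5, p_2 = 5*11 + 2 = 57, q_2 = 5*5 + 1 = 26.
  i=3: a_3=5, p_3 = 5*57 + 11 = 296, q_3 = 5*26 + 5 = 135.

2/1, 11/5, 57/26, 296/135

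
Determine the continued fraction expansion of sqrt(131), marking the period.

Write x_i = (sqrt(131) + m_i)/d_i with (m_0, d_0) = (0, 1). a_0 = floor(sqrt(131)) = 11, since 11^2 = 121 <= 131 < 144 = 12^2.
Iterate m_{i+1} = d_i*a_i - m_i, d_{i+1} = (131 - m_{i+1}^2)/d_i, a_{i+1} = floor((a_0 + m_{i+1})/d_{i+1}):
  m_1 = 1*11 - 0 = 11, d_1 = (131 - 11^2)/1 = 10/1 = 10, a_1 = floor((11 + 11)/10) = 2.
  m_2 = 10*2 - 11 = 9, d_2 = (131 - 9^2)/10 = 50/10 = 5, a_2 = floor((11 + 9)/5) = 4.
  m_3 = 5*4 - 9 = 11, d_3 = (131 - 11^2)/5 = 10/5 = 2, a_3 = floor((11 + 11)/2) = 11.
  m_4 = 2*11 - 11 = 11, d_4 = (131 - 11^2)/2 = 10/2 = 5, a_4 = floor((11 + 11)/5) = 4.
  m_5 = 5*4 - 11 = 9, d_5 = (131 - 9^2)/5 = 50/5 = 10, a_5 = floor((11 + 9)/10) = 2.
  m_6 = 10*2 - 9 = 11, d_6 = (131 - 11^2)/10 = 10/10 = 1, a_6 = floor((11 + 11)/1) = 22.
  m_7 = 1*22 - 11 = 11, d_7 = (131 - 11^2)/1 = 10/1 = 10: (m_7, d_7) = (m_1, d_1) = (11, 10), so from here the quotients repeat a_1, ..., a_6; the period length is 6.
Hence the expansion of sqrt(131) is a_0 = 11 followed by the repeating block 2, 4, 11, 4, 2, 22 (period 6).

[11; (2, 4, 11, 4, 2, 22)]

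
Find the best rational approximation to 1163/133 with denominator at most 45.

376/43

Expand x = 1163/133 as a continued fraction with the Euclidean algorithm:
  1163 = 8*133 + 99, so a_0 = 8.
  133 = 1*99 + 34, so a_1 = 1.
  99 = 2*34 + 31, so a_2 = 2.
  34 = 1*31 + 3, so a_3 = 1.
  31 = 10*3 + 1, so a_4 = 10.
  3 = 3*1 + 0, so a_5 = 3.
so x = [8; 1, 2, 1, 10, 3].
Convergents (p_i = a_i*p_{i-1} + p_{i-2}, q_i = a_i*q_{i-1} + q_{i-2} with p_{-2}=0, p_{-1}=1, q_{-2}=1, q_{-1}=0), until the denominator exceeds 45:
  i=0: a_0=8, p_0 = 8*1 + 0 = 8, q_0 = 8*0 + 1 = 1.
  i=1: a_1=1, p_1 = 1*8 + 1 = 9, q_1 = 1*1 + 0 = 1.
  i=2: a_2=2, p_2 = 2*9 + 8 = 26, q_2 = 2*1 + 1 = 3.
  i=3: a_3=1, p_3 = 1*26 + 9 = 35, q_3 = 1*3 + 1 = 4.
  i=4: a_4=10, p_4 = 10*35 + 26 = 376, q_4 = 10*4 + 3 = 43.
  i=5: a_5=3, p_5 = 3*376 + 35 = 1163, q_5 = 3*43 + 4 = 133.
q_5 = 133 > 45, so the last convergent with denominator <= 45 is p_4/q_4 = 376/43.
The closest fraction with denominator <= 45 is either p_4/q_4 or the intermediate fraction (k*p_4 + p_3)/(k*q_4 + q_3) with the largest k >= 1 whose denominator stays <= 45; these approach x as k grows, and every other convergent or intermediate fraction in range is farther away.
Largest k: floor((45 - q_3)/q_4) = floor((45 - 4)/43) = 0.
Since k = 0, no intermediate fraction beyond p_4/q_4 has denominator <= 45, so the convergent 376/43 is the closest (its error is |1163*43 - 376*133|/(133*43) = 1/5719).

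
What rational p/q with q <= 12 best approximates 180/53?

17/5

Expand x = 180/53 as a continued fraction with the Euclidean algorithm:
  180 = 3*53 + 21, so a_0 = 3.
  53 = 2*21 + 11, so a_1 = 2.
  21 = 1*11 + 10, so a_2 = 1.
  11 = 1*10 + 1, so a_3 = 1.
  10 = 10*1 + 0, so a_4 = 10.
so x = [3; 2, 1, 1, 10].
Convergents (p_i = a_i*p_{i-1} + p_{i-2}, q_i = a_i*q_{i-1} + q_{i-2} with p_{-2}=0, p_{-1}=1, q_{-2}=1, q_{-1}=0), until the denominator exceeds 12:
  i=0: a_0=3, p_0 = 3*1 + 0 = 3, q_0 = 3*0 + 1 = 1.
  i=1: a_1=2, p_1 = 2*3 + 1 = 7, q_1 = 2*1 + 0 = 2.
  i=2: a_2=1, p_2 = 1*7 + 3 = 10, q_2 = 1*2 + 1 = 3.
  i=3: a_3=1, p_3 = 1*10 + 7 = 17, q_3 = 1*3 + 2 = 5.
  i=4: a_4=10, p_4 = 10*17 + 10 = 180, q_4 = 10*5 + 3 = 53.
q_4 = 53 > 12, so the last convergent with denominator <= 12 is p_3/q_3 = 17/5.
The closest fraction with denominator <= 12 is either p_3/q_3 or the intermediate fraction (k*p_3 + p_2)/(k*q_3 + q_2) with the largest k >= 1 whose denominator stays <= 12; these approach x as k grows, and every other convergent or intermediate fraction in range is farther away.
Largest k: floor((12 - q_2)/q_3) = floor((12 - 3)/5) = 1.
That gives (1*17 + 10)/(1*5 + 3) = 27/8.
Compare the errors: |x - 17/5| = |180*5 - 17*53|/(53*5) = 1/265, and |x - 27/8| = |180*8 - 27*53|/(53*8) = 9/424.
Cross-multiplying, 1*424 = 424 < 2385 = 9*265, so 1/265 is smaller: the convergent 17/5 is closer to x than 27/8.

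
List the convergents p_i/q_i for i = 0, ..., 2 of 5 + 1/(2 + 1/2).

Using the convergent recurrence p_i = a_i*p_{i-1} + p_{i-2}, q_i = a_i*q_{i-1} + q_{i-2} with p_{-2}=0, p_{-1}=1, q_{-2}=1, q_{-1}=0:
  i=0: a_0=5, p_0 = 5*1 + 0 = 5, q_0 = 5*0 + 1 = 1.
  i=1: a_1=2, p_1 = 2*5 + 1 = 11, q_1 = 2*1 + 0 = 2.
  i=2: a_2=2, p_2 = 2*11 + 5 = 27, q_2 = 2*2 + 1 = 5.

5/1, 11/2, 27/5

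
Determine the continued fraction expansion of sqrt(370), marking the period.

[19; (4, 4, 38)]

Write x_i = (sqrt(370) + m_i)/d_i with (m_0, d_0) = (0, 1). a_0 = floor(sqrt(370)) = 19, since 19^2 = 361 <= 370 < 400 = 20^2.
Iterate m_{i+1} = d_i*a_i - m_i, d_{i+1} = (370 - m_{i+1}^2)/d_i, a_{i+1} = floor((a_0 + m_{i+1})/d_{i+1}):
  m_1 = 1*19 - 0 = 19, d_1 = (370 - 19^2)/1 = 9/1 = 9, a_1 = floor((19 + 19)/9) = 4.
  m_2 = 9*4 - 19 = 17, d_2 = (370 - 17^2)/9 = 81/9 = 9, a_2 = floor((19 + 17)/9) = 4.
  m_3 = 9*4 - 17 = 19, d_3 = (370 - 19^2)/9 = 9/9 = 1, a_3 = floor((19 + 19)/1) = 38.
  m_4 = 1*38 - 19 = 19, d_4 = (370 - 19^2)/1 = 9/1 = 9: (m_4, d_4) = (m_1, d_1) = (19, 9), so from here the quotients repeat a_1, ..., a_3; the period length is 3.
Hence the expansion of sqrt(370) is a_0 = 19 followed by the repeating block 4, 4, 38 (period 3).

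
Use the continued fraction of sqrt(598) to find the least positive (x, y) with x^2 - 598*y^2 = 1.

(x, y) = (1574351, 64380)

First expand sqrt(598) as a continued fraction. With x_i = (sqrt(598) + m_i)/d_i and (m_0, d_0) = (0, 1): a_0 = floor(sqrt(598)) = 24, since 24^2 = 576 <= 598 < 625 = 25^2.
Iterate m_{i+1} = d_i*a_i - m_i, d_{i+1} = (598 - m_{i+1}^2)/d_i, a_{i+1} = floor((a_0 + m_{i+1})/d_{i+1}):
  m_1 = 1*24 - 0 = 24, d_1 = (598 - 24^2)/1 = 22/1 = 22, a_1 = floor((24 + 24)/22) = 2.
  m_2 = 22*2 - 24 = 20, d_2 = (598 - 20^2)/22 = 198/22 = 9, a_2 = floor((24 + 20)/9) = 4.
  m_3 = 9*4 - 20 = 16, d_3 = (598 - 16^2)/9 = 342/9 = 38, a_3 = floor((24 + 16)/38) = 1.
  m_4 = 38*1 - 16 = 22, d_4 = (598 - 22^2)/38 = 114/38 = 3, a_4 = floor((24 + 22)/3) = 15.
  m_5 = 3*15 - 22 = 23, d_5 = (598 - 23^2)/3 = 69/3 = 23, a_5 = floor((24 + 23)/23) = 2.
  m_6 = 23*2 - 23 = 23, d_6 = (598 - 23^2)/23 = 69/23 = 3, a_6 = floor((24 + 23)/3) = 15.
  m_7 = 3*15 - 23 = 22, d_7 = (598 - 22^2)/3 = 114/3 = 38, a_7 = floor((24 + 22)/38) = 1.
  m_8 = 38*1 - 22 = 16, d_8 = (598 - 16^2)/38 = 342/38 = 9, a_8 = floor((24 + 16)/9) = 4.
  m_9 = 9*4 - 16 = 20, d_9 = (598 - 20^2)/9 = 198/9 = 22, a_9 = floor((24 + 20)/22) = 2.
  m_10 = 22*2 - 20 = 24, d_10 = (598 - 24^2)/22 = 22/22 = 1, a_10 = floor((24 + 24)/1) = 48.
  m_11 = 1*48 - 24 = 24, d_11 = (598 - 24^2)/1 = 22/1 = 22: (m_11, d_11) = (m_1, d_1) = (24, 22), so from here the quotients repeat a_1, ..., a_10; the period length is 10.
So sqrt(598) = [24; (2, 4, 1, 15, 2, 15, 1, 4, 2, 48)] with period length k = 10.
k is even, so the fundamental solution of x^2 - 598y^2 = 1 is (p_{k-1}, q_{k-1}) = (p_9, q_9); compute convergents through index 9.
Convergents (p_i = a_i*p_{i-1} + p_{i-2}, q_i = a_i*q_{i-1} + q_{i-2} with p_{-2}=0, p_{-1}=1, q_{-2}=1, q_{-1}=0):
  i=0: a_0=24, p_0 = 24*1 + 0 = 24, q_0 = 24*0 + 1 = 1.
  i=1: a_1=2, p_1 = 2*24 + 1 = 49, q_1 = 2*1 + 0 = 2.
  i=2: a_2=4, p_2 = 4*49 + 24 = 220, q_2 = 4*2 + 1 = 9.
  i=3: a_3=1, p_3 = 1*220 + 49 = 269, q_3 = 1*9 + 2 = 11.
  i=4: a_4=15, p_4 = 15*269 + 220 = 4255, q_4 = 15*11 + 9 = 174.
  i=5: a_5=2, p_5 = 2*4255 + 269 = 8779, q_5 = 2*174 + 11 = 359.
  i=6: a_6=15, p_6 = 15*8779 + 4255 = 135940, q_6 = 15*359 + 174 = 5559.
  i=7: a_7=1, p_7 = 1*135940 + 8779 = 144719, q_7 = 1*5559 + 359 = 5918.
  i=8: a_8=4, p_8 = 4*144719 + 135940 = 714816, q_8 = 4*5918 + 5559 = 29231.
  i=9: a_9=2, p_9 = 2*714816 + 144719 = 1574351, q_9 = 2*29231 + 5918 = 64380.
Check: 1574351^2 - 598*64380^2 = 2478581071201 - 2478581071200 = 1, so (x, y) = (1574351, 64380) solves the equation, and by the theorem it is the least positive solution.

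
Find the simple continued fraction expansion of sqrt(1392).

Write x_i = (sqrt(1392) + m_i)/d_i with (m_0, d_0) = (0, 1). a_0 = floor(sqrt(1392)) = 37, since 37^2 = 1369 <= 1392 < 1444 = 38^2.
Iterate m_{i+1} = d_i*a_i - m_i, d_{i+1} = (1392 - m_{i+1}^2)/d_i, a_{i+1} = floor((a_0 + m_{i+1})/d_{i+1}):
  m_1 = 1*37 - 0 = 37, d_1 = (1392 - 37^2)/1 = 23/1 = 23, a_1 = floor((37 + 37)/23) = 3.
  m_2 = 23*3 - 37 = 32, d_2 = (1392 - 32^2)/23 = 368/23 = 16, a_2 = floor((37 + 32)/16) = 4.
  m_3 = 16*4 - 32 = 32, d_3 = (1392 - 32^2)/16 = 368/16 = 23, a_3 = floor((37 + 32)/23) = 3.
  m_4 = 23*3 - 32 = 37, d_4 = (1392 - 37^2)/23 = 23/23 = 1, a_4 = floor((37 + 37)/1) = 74.
  m_5 = 1*74 - 37 = 37, d_5 = (1392 - 37^2)/1 = 23/1 = 23: (m_5, d_5) = (m_1, d_1) = (37, 23), so from here the quotients repeat a_1, ..., a_4; the period length is 4.
Hence the expansion of sqrt(1392) is a_0 = 37 followed by the repeating block 3, 4, 3, 74 (period 4).

[37; (3, 4, 3, 74)]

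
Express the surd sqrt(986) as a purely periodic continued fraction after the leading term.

Write x_i = (sqrt(986) + m_i)/d_i with (m_0, d_0) = (0, 1). a_0 = floor(sqrt(986)) = 31, since 31^2 = 961 <= 986 < 1024 = 32^2.
Iterate m_{i+1} = d_i*a_i - m_i, d_{i+1} = (986 - m_{i+1}^2)/d_i, a_{i+1} = floor((a_0 + m_{i+1})/d_{i+1}):
  m_1 = 1*31 - 0 = 31, d_1 = (986 - 31^2)/1 = 25/1 = 25, a_1 = floor((31 + 31)/25) = 2.
  m_2 = 25*2 - 31 = 19, d_2 = (986 - 19^2)/25 = 625/25 = 25, a_2 = floor((31 + 19)/25) = 2.
  m_3 = 25*2 - 19 = 31, d_3 = (986 - 31^2)/25 = 25/25 = 1, a_3 = floor((31 + 31)/1) = 62.
  m_4 = 1*62 - 31 = 31, d_4 = (986 - 31^2)/1 = 25/1 = 25: (m_4, d_4) = (m_1, d_1) = (31, 25), so from here the quotients repeat a_1, ..., a_3; the period length is 3.
Hence the expansion of sqrt(986) is a_0 = 31 followed by the repeating block 2, 2, 62 (period 3).

[31; (2, 2, 62)]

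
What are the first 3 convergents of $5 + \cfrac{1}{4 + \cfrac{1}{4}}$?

Using the convergent recurrence p_i = a_i*p_{i-1} + p_{i-2}, q_i = a_i*q_{i-1} + q_{i-2} with p_{-2}=0, p_{-1}=1, q_{-2}=1, q_{-1}=0:
  i=0: a_0=5, p_0 = 5*1 + 0 = 5, q_0 = 5*0 + 1 = 1.
  i=1: a_1=4, p_1 = 4*5 + 1 = 21, q_1 = 4*1 + 0 = 4.
  i=2: a_2=4, p_2 = 4*21 + 5 = 89, q_2 = 4*4 + 1 = 17.

5/1, 21/4, 89/17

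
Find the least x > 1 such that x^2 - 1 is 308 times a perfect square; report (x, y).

(x, y) = (351, 20)

First expand sqrt(308) as a continued fraction. With x_i = (sqrt(308) + m_i)/d_i and (m_0, d_0) = (0, 1): a_0 = floor(sqrt(308)) = 17, since 17^2 = 289 <= 308 < 324 = 18^2.
Iterate m_{i+1} = d_i*a_i - m_i, d_{i+1} = (308 - m_{i+1}^2)/d_i, a_{i+1} = floor((a_0 + m_{i+1})/d_{i+1}):
  m_1 = 1*17 - 0 = 17, d_1 = (308 - 17^2)/1 = 19/1 = 19, a_1 = floor((17 + 17)/19) = 1.
  m_2 = 19*1 - 17 = 2, d_2 = (308 - 2^2)/19 = 304/19 = 16, a_2 = floor((17 + 2)/16) = 1.
  m_3 = 16*1 - 2 = 14, d_3 = (308 - 14^2)/16 = 112/16 = 7, a_3 = floor((17 + 14)/7) = 4.
  m_4 = 7*4 - 14 = 14, d_4 = (308 - 14^2)/7 = 112/7 = 16, a_4 = floor((17 + 14)/16) = 1.
  m_5 = 16*1 - 14 = 2, d_5 = (308 - 2^2)/16 = 304/16 = 19, a_5 = floor((17 + 2)/19) = 1.
  m_6 = 19*1 - 2 = 17, d_6 = (308 - 17^2)/19 = 19/19 = 1, a_6 = floor((17 + 17)/1) = 34.
  m_7 = 1*34 - 17 = 17, d_7 = (308 - 17^2)/1 = 19/1 = 19: (m_7, d_7) = (m_1, d_1) = (17, 19), so from here the quotients repeat a_1, ..., a_6; the period length is 6.
So sqrt(308) = [17; (1, 1, 4, 1, 1, 34)] with period length k = 6.
k is even, so the fundamental solution of x^2 - 308y^2 = 1 is (p_{k-1}, q_{k-1}) = (p_5, q_5); compute convergents through index 5.
Convergents (p_i = a_i*p_{i-1} + p_{i-2}, q_i = a_i*q_{i-1} + q_{i-2} with p_{-2}=0, p_{-1}=1, q_{-2}=1, q_{-1}=0):
  i=0: a_0=17, p_0 = 17*1 + 0 = 17, q_0 = 17*0 + 1 = 1.
  i=1: a_1=1, p_1 = 1*17 + 1 = 18, q_1 = 1*1 + 0 = 1.
  i=2: a_2=1, p_2 = 1*18 + 17 = 35, q_2 = 1*1 + 1 = 2.
  i=3: a_3=4, p_3 = 4*35 + 18 = 158, q_3 = 4*2 + 1 = 9.
  i=4: a_4=1, p_4 = 1*158 + 35 = 193, q_4 = 1*9 + 2 = 11.
  i=5: a_5=1, p_5 = 1*193 + 158 = 351, q_5 = 1*11 + 9 = 20.
Check: 351^2 - 308*20^2 = 123201 - 123200 = 1, so (x, y) = (351, 20) solves the equation, and by the theorem it is the least positive solution.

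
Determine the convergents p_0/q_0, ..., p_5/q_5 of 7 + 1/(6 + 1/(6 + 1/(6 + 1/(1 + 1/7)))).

Using the convergent recurrence p_i = a_i*p_{i-1} + p_{i-2}, q_i = a_i*q_{i-1} + q_{i-2} with p_{-2}=0, p_{-1}=1, q_{-2}=1, q_{-1}=0:
  i=0: a_0=7, p_0 = 7*1 + 0 = 7, q_0 = 7*0 + 1 = 1.
  i=1: a_1=6, p_1 = 6*7 + 1 = 43, q_1 = 6*1 + 0 = 6.
  i=2: a_2=6, p_2 = 6*43 + 7 = 265, q_2 = 6*6 + 1 = 37.
  i=3: a_3=6, p_3 = 6*265 + 43 = 1633, q_3 = 6*37 + 6 = 228.
  i=4: a_4=1, p_4 = 1*1633 + 265 = 1898, q_4 = 1*228 + 37 = 265.
  i=5: a_5=7, p_5 = 7*1898 + 1633 = 14919, q_5 = 7*265 + 228 = 2083.

7/1, 43/6, 265/37, 1633/228, 1898/265, 14919/2083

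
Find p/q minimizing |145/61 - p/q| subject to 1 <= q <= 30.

19/8

Expand x = 145/61 as a continued fraction with the Euclidean algorithm:
  145 = 2*61 + 23, so a_0 = 2.
  61 = 2*23 + 15, so a_1 = 2.
  23 = 1*15 + 8, so a_2 = 1.
  15 = 1*8 + 7, so a_3 = 1.
  8 = 1*7 + 1, so a_4 = 1.
  7 = 7*1 + 0, so a_5 = 7.
so x = [2; 2, 1, 1, 1, 7].
Convergents (p_i = a_i*p_{i-1} + p_{i-2}, q_i = a_i*q_{i-1} + q_{i-2} with p_{-2}=0, p_{-1}=1, q_{-2}=1, q_{-1}=0), until the denominator exceeds 30:
  i=0: a_0=2, p_0 = 2*1 + 0 = 2, q_0 = 2*0 + 1 = 1.
  i=1: a_1=2, p_1 = 2*2 + 1 = 5, q_1 = 2*1 + 0 = 2.
  i=2: a_2=1, p_2 = 1*5 + 2 = 7, q_2 = 1*2 + 1 = 3.
  i=3: a_3=1, p_3 = 1*7 + 5 = 12, q_3 = 1*3 + 2 = 5.
  i=4: a_4=1, p_4 = 1*12 + 7 = 19, q_4 = 1*5 + 3 = 8.
  i=5: a_5=7, p_5 = 7*19 + 12 = 145, q_5 = 7*8 + 5 = 61.
q_5 = 61 > 30, so the last convergent with denominator <= 30 is p_4/q_4 = 19/8.
The closest fraction with denominator <= 30 is either p_4/q_4 or the intermediate fraction (k*p_4 + p_3)/(k*q_4 + q_3) with the largest k >= 1 whose denominator stays <= 30; these approach x as k grows, and every other convergent or intermediate fraction in range is farther away.
Largest k: floor((30 - q_3)/q_4) = floor((30 - 5)/8) = 3.
That gives (3*19 + 12)/(3*8 + 5) = 69/29.
Compare the errors: |x - 19/8| = |145*8 - 19*61|/(61*8) = 1/488, and |x - 69/29| = |145*29 - 69*61|/(61*29) = 4/1769.
Cross-multiplying, 1*1769 = 1769 < 1952 = 4*488, so 1/488 is smaller: the convergent 19/8 is closer to x than 69/29.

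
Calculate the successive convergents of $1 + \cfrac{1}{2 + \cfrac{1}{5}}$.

1/1, 3/2, 16/11

Using the convergent recurrence p_i = a_i*p_{i-1} + p_{i-2}, q_i = a_i*q_{i-1} + q_{i-2} with p_{-2}=0, p_{-1}=1, q_{-2}=1, q_{-1}=0:
  i=0: a_0=1, p_0 = 1*1 + 0 = 1, q_0 = 1*0 + 1 = 1.
  i=1: a_1=2, p_1 = 2*1 + 1 = 3, q_1 = 2*1 + 0 = 2.
  i=2: a_2=5, p_2 = 5*3 + 1 = 16, q_2 = 5*2 + 1 = 11.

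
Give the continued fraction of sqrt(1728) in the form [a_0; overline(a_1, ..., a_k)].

Write x_i = (sqrt(1728) + m_i)/d_i with (m_0, d_0) = (0, 1). a_0 = floor(sqrt(1728)) = 41, since 41^2 = 1681 <= 1728 < 1764 = 42^2.
Iterate m_{i+1} = d_i*a_i - m_i, d_{i+1} = (1728 - m_{i+1}^2)/d_i, a_{i+1} = floor((a_0 + m_{i+1})/d_{i+1}):
  m_1 = 1*41 - 0 = 41, d_1 = (1728 - 41^2)/1 = 47/1 = 47, a_1 = floor((41 + 41)/47) = 1.
  m_2 = 47*1 - 41 = 6, d_2 = (1728 - 6^2)/47 = 1692/47 = 36, a_2 = floor((41 + 6)/36) = 1.
  m_3 = 36*1 - 6 = 30, d_3 = (1728 - 30^2)/36 = 828/36 = 23, a_3 = floor((41 + 30)/23) = 3.
  m_4 = 23*3 - 30 = 39, d_4 = (1728 - 39^2)/23 = 207/23 = 9, a_4 = floor((41 + 39)/9) = 8.
  m_5 = 9*8 - 39 = 33, d_5 = (1728 - 33^2)/9 = 639/9 = 71, a_5 = floor((41 + 33)/71) = 1.
  m_6 = 71*1 - 33 = 38, d_6 = (1728 - 38^2)/71 = 284/71 = 4, a_6 = floor((41 + 38)/4) = 19.
  m_7 = 4*19 - 38 = 38, d_7 = (1728 - 38^2)/4 = 284/4 = 71, a_7 = floor((41 + 38)/71) = 1.
  m_8 = 71*1 - 38 = 33, d_8 = (1728 - 33^2)/71 = 639/71 = 9, a_8 = floor((41 + 33)/9) = 8.
  m_9 = 9*8 - 33 = 39, d_9 = (1728 - 39^2)/9 = 207/9 = 23, a_9 = floor((41 + 39)/23) = 3.
  m_10 = 23*3 - 39 = 30, d_10 = (1728 - 30^2)/23 = 828/23 = 36, a_10 = floor((41 + 30)/36) = 1.
  m_11 = 36*1 - 30 = 6, d_11 = (1728 - 6^2)/36 = 1692/36 = 47, a_11 = floor((41 + 6)/47) = 1.
  m_12 = 47*1 - 6 = 41, d_12 = (1728 - 41^2)/47 = 47/47 = 1, a_12 = floor((41 + 41)/1) = 82.
  m_13 = 1*82 - 41 = 41, d_13 = (1728 - 41^2)/1 = 47/1 = 47: (m_13, d_13) = (m_1, d_1) = (41, 47), so from here the quotients repeat a_1, ..., a_12; the period length is 12.
Hence the expansion of sqrt(1728) is a_0 = 41 followed by the repeating block 1, 1, 3, 8, 1, 19, 1, 8, 3, 1, 1, 82 (period 12).

[41; overline(1, 1, 3, 8, 1, 19, 1, 8, 3, 1, 1, 82)]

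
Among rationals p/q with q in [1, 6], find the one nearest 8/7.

Expand x = 8/7 as a continued fraction with the Euclidean algorithm:
  8 = 1*7 + 1, so a_0 = 1.
  7 = 7*1 + 0, so a_1 = 7.
so x = [1; 7].
Convergents (p_i = a_i*p_{i-1} + p_{i-2}, q_i = a_i*q_{i-1} + q_{i-2} with p_{-2}=0, p_{-1}=1, q_{-2}=1, q_{-1}=0), until the denominator exceeds 6:
  i=0: a_0=1, p_0 = 1*1 + 0 = 1, q_0 = 1*0 + 1 = 1.
  i=1: a_1=7, p_1 = 7*1 + 1 = 8, q_1 = 7*1 + 0 = 7.
q_1 = 7 > 6, so the last convergent with denominator <= 6 is p_0/q_0 = 1/1.
The closest fraction with denominator <= 6 is either p_0/q_0 or the intermediate fraction (k*p_0 + p_{-1})/(k*q_0 + q_{-1}) with the largest k >= 1 whose denominator stays <= 6; these approach x as k grows, and every other convergent or intermediate fraction in range is farther away.
Largest k: floor((6 - q_{-1})/q_0) = floor((6 - 0)/1) = 6 (using the seeds p_{-1} = 1, q_{-1} = 0).
That gives (6*1 + 1)/(6*1 + 0) = 7/6.
Compare the errors: |x - 1/1| = |8*1 - 1*7|/(7*1) = 1/7, and |x - 7/6| = |8*6 - 7*7|/(7*6) = 1/42.
Cross-multiplying, 1*7 = 7 < 42 = 1*42, so 1/42 is smaller: the intermediate fraction 7/6 is closer to x than 1/1.

7/6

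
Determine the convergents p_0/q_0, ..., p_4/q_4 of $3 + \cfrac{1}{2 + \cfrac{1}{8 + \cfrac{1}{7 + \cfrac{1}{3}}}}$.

3/1, 7/2, 59/17, 420/121, 1319/380

Using the convergent recurrence p_i = a_i*p_{i-1} + p_{i-2}, q_i = a_i*q_{i-1} + q_{i-2} with p_{-2}=0, p_{-1}=1, q_{-2}=1, q_{-1}=0:
  i=0: a_0=3, p_0 = 3*1 + 0 = 3, q_0 = 3*0 + 1 = 1.
  i=1: a_1=2, p_1 = 2*3 + 1 = 7, q_1 = 2*1 + 0 = 2.
  i=2: a_2=8, p_2 = 8*7 + 3 = 59, q_2 = 8*2 + 1 = 17.
  i=3: a_3=7, p_3 = 7*59 + 7 = 420, q_3 = 7*17 + 2 = 121.
  i=4: a_4=3, p_4 = 3*420 + 59 = 1319, q_4 = 3*121 + 17 = 380.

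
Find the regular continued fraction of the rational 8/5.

[1; 1, 1, 2]

Run the Euclidean algorithm on 8 and 5; the successive quotients are the partial quotients a_0, a_1, ... (each step inverts the fractional part left over by the previous one):
  8 = 1*5 + 3, so a_0 = 1.
  5 = 1*3 + 2, so a_1 = 1.
  3 = 1*2 + 1, so a_2 = 1.
  2 = 2*1 + 0, so a_3 = 2.
The remainder reaches 0 after 4 divisions, so the expansion has 4 partial quotients, read off in order.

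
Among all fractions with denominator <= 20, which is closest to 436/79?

105/19

Expand x = 436/79 as a continued fraction with the Euclidean algorithm:
  436 = 5*79 + 41, so a_0 = 5.
  79 = 1*41 + 38, so a_1 = 1.
  41 = 1*38 + 3, so a_2 = 1.
  38 = 12*3 + 2, so a_3 = 12.
  3 = 1*2 + 1, so a_4 = 1.
  2 = 2*1 + 0, so a_5 = 2.
so x = [5; 1, 1, 12, 1, 2].
Convergents (p_i = a_i*p_{i-1} + p_{i-2}, q_i = a_i*q_{i-1} + q_{i-2} with p_{-2}=0, p_{-1}=1, q_{-2}=1, q_{-1}=0), until the denominator exceeds 20:
  i=0: a_0=5, p_0 = 5*1 + 0 = 5, q_0 = 5*0 + 1 = 1.
  i=1: a_1=1, p_1 = 1*5 + 1 = 6, q_1 = 1*1 + 0 = 1.
  i=2: a_2=1, p_2 = 1*6 + 5 = 11, q_2 = 1*1 + 1 = 2.
  i=3: a_3=12, p_3 = 12*11 + 6 = 138, q_3 = 12*2 + 1 = 25.
q_3 = 25 > 20, so the last convergent with denominator <= 20 is p_2/q_2 = 11/2.
The closest fraction with denominator <= 20 is either p_2/q_2 or the intermediate fraction (k*p_2 + p_1)/(k*q_2 + q_1) with the largest k >= 1 whose denominator stays <= 20; these approach x as k grows, and every other convergent or intermediate fraction in range is farther away.
Largest k: floor((20 - q_1)/q_2) = floor((20 - 1)/2) = 9.
That gives (9*11 + 6)/(9*2 + 1) = 105/19.
Compare the errors: |x - 11/2| = |436*2 - 11*79|/(79*2) = 3/158, and |x - 105/19| = |436*19 - 105*79|/(79*19) = 11/1501.
Cross-multiplying, 11*158 = 1738 < 4503 = 3*1501, so 11/1501 is smaller: the intermediate fraction 105/19 is closer to x than 11/2.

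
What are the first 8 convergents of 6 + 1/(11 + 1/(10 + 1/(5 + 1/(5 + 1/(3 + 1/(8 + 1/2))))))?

Using the convergent recurrence p_i = a_i*p_{i-1} + p_{i-2}, q_i = a_i*q_{i-1} + q_{i-2} with p_{-2}=0, p_{-1}=1, q_{-2}=1, q_{-1}=0:
  i=0: a_0=6, p_0 = 6*1 + 0 = 6, q_0 = 6*0 + 1 = 1.
  i=1: a_1=11, p_1 = 11*6 + 1 = 67, q_1 = 11*1 + 0 = 11.
  i=2: a_2=10, p_2 = 10*67 + 6 = 676, q_2 = 10*11 + 1 = 111.
  i=3: a_3=5, p_3 = 5*676 + 67 = 3447, q_3 = 5*111 + 11 = 566.
  i=4: a_4=5, p_4 = 5*3447 + 676 = 17911, q_4 = 5*566 + 111 = 2941.
  i=5: a_5=3, p_5 = 3*17911 + 3447 = 57180, q_5 = 3*2941 + 566 = 9389.
  i=6: a_6=8, p_6 = 8*57180 + 17911 = 475351, q_6 = 8*9389 + 2941 = 78053.
  i=7: a_7=2, p_7 = 2*475351 + 57180 = 1007882, q_7 = 2*78053 + 9389 = 165495.

6/1, 67/11, 676/111, 3447/566, 17911/2941, 57180/9389, 475351/78053, 1007882/165495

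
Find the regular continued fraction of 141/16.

Run the Euclidean algorithm on 141 and 16; the successive quotients are the partial quotients a_0, a_1, ... (each step inverts the fractional part left over by the previous one):
  141 = 8*16 + 13, so a_0 = 8.
  16 = 1*13 + 3, so a_1 = 1.
  13 = 4*3 + 1, so a_2 = 4.
  3 = 3*1 + 0, so a_3 = 3.
The remainder reaches 0 after 4 divisions, so the expansion has 4 partial quotients, read off in order.

[8; 1, 4, 3]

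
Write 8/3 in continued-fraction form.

Run the Euclidean algorithm on 8 and 3; the successive quotients are the partial quotients a_0, a_1, ... (each step inverts the fractional part left over by the previous one):
  8 = 2*3 + 2, so a_0 = 2.
  3 = 1*2 + 1, so a_1 = 1.
  2 = 2*1 + 0, so a_2 = 2.
The remainder reaches 0 after 3 divisions, so the expansion has 3 partial quotients, read off in order.

[2; 1, 2]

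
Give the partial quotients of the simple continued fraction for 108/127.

[0; 1, 5, 1, 2, 6]

Run the Euclidean algorithm on 108 and 127; the successive quotients are the partial quotients a_0, a_1, ... (each step inverts the fractional part left over by the previous one):
  108 = 0*127 + 108, so a_0 = 0.
  127 = 1*108 + 19, so a_1 = 1.
  108 = 5*19 + 13, so a_2 = 5.
  19 = 1*13 + 6, so a_3 = 1.
  13 = 2*6 + 1, so a_4 = 2.
  6 = 6*1 + 0, so a_5 = 6.
The remainder reaches 0 after 6 divisions, so the expansion has 6 partial quotients, read off in order.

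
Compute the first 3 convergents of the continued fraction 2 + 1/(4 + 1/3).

Using the convergent recurrence p_i = a_i*p_{i-1} + p_{i-2}, q_i = a_i*q_{i-1} + q_{i-2} with p_{-2}=0, p_{-1}=1, q_{-2}=1, q_{-1}=0:
  i=0: a_0=2, p_0 = 2*1 + 0 = 2, q_0 = 2*0 + 1 = 1.
  i=1: a_1=4, p_1 = 4*2 + 1 = 9, q_1 = 4*1 + 0 = 4.
  i=2: a_2=3, p_2 = 3*9 + 2 = 29, q_2 = 3*4 + 1 = 13.

2/1, 9/4, 29/13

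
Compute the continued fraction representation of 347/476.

[0; 1, 2, 1, 2, 4, 2, 4]

Run the Euclidean algorithm on 347 and 476; the successive quotients are the partial quotients a_0, a_1, ... (each step inverts the fractional part left over by the previous one):
  347 = 0*476 + 347, so a_0 = 0.
  476 = 1*347 + 129, so a_1 = 1.
  347 = 2*129 + 89, so a_2 = 2.
  129 = 1*89 + 40, so a_3 = 1.
  89 = 2*40 + 9, so a_4 = 2.
  40 = 4*9 + 4, so a_5 = 4.
  9 = 2*4 + 1, so a_6 = 2.
  4 = 4*1 + 0, so a_7 = 4.
The remainder reaches 0 after 8 divisions, so the expansion has 8 partial quotients, read off in order.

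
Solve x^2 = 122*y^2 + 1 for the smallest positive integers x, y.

(x, y) = (243, 22)

First expand sqrt(122) as a continued fraction. With x_i = (sqrt(122) + m_i)/d_i and (m_0, d_0) = (0, 1): a_0 = floor(sqrt(122)) = 11, since 11^2 = 121 <= 122 < 144 = 12^2.
Iterate m_{i+1} = d_i*a_i - m_i, d_{i+1} = (122 - m_{i+1}^2)/d_i, a_{i+1} = floor((a_0 + m_{i+1})/d_{i+1}):
  m_1 = 1*11 - 0 = 11, d_1 = (122 - 11^2)/1 = 1/1 = 1, a_1 = floor((11 + 11)/1) = 22.
  m_2 = 1*22 - 11 = 11, d_2 = (122 - 11^2)/1 = 1/1 = 1: (m_2, d_2) = (m_1, d_1) = (11, 1), so from here the quotient a_1 repeats; the period length is 1.
So sqrt(122) = [11; (22)] with period length k = 1.
k is odd, so (p_{k-1}, q_{k-1}) only solves x^2 - 122y^2 = -1 and the fundamental solution of x^2 - 122y^2 = 1 is (p_{2k-1}, q_{2k-1}) = (p_1, q_1); compute convergents through index 1, running through the period twice.
Convergents (p_i = a_i*p_{i-1} + p_{i-2}, q_i = a_i*q_{i-1} + q_{i-2} with p_{-2}=0, p_{-1}=1, q_{-2}=1, q_{-1}=0):
  i=0: a_0=11, p_0 = 11*1 + 0 = 11, q_0 = 11*0 + 1 = 1.
  i=1: a_1=22, p_1 = 22*11 + 1 = 243, q_1 = 22*1 + 0 = 22.
Indeed p_0^2 - 122*q_0^2 = 121 - 122 = -1, not +1.
Check: 243^2 - 122*22^2 = 59049 - 59048 = 1, so (x, y) = (243, 22) solves the equation, and by the theorem it is the least positive solution.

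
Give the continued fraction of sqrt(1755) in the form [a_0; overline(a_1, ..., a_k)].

[41; overline(1, 8, 3, 8, 1, 82)]

Write x_i = (sqrt(1755) + m_i)/d_i with (m_0, d_0) = (0, 1). a_0 = floor(sqrt(1755)) = 41, since 41^2 = 1681 <= 1755 < 1764 = 42^2.
Iterate m_{i+1} = d_i*a_i - m_i, d_{i+1} = (1755 - m_{i+1}^2)/d_i, a_{i+1} = floor((a_0 + m_{i+1})/d_{i+1}):
  m_1 = 1*41 - 0 = 41, d_1 = (1755 - 41^2)/1 = 74/1 = 74, a_1 = floor((41 + 41)/74) = 1.
  m_2 = 74*1 - 41 = 33, d_2 = (1755 - 33^2)/74 = 666/74 = 9, a_2 = floor((41 + 33)/9) = 8.
  m_3 = 9*8 - 33 = 39, d_3 = (1755 - 39^2)/9 = 234/9 = 26, a_3 = floor((41 + 39)/26) = 3.
  m_4 = 26*3 - 39 = 39, d_4 = (1755 - 39^2)/26 = 234/26 = 9, a_4 = floor((41 + 39)/9) = 8.
  m_5 = 9*8 - 39 = 33, d_5 = (1755 - 33^2)/9 = 666/9 = 74, a_5 = floor((41 + 33)/74) = 1.
  m_6 = 74*1 - 33 = 41, d_6 = (1755 - 41^2)/74 = 74/74 = 1, a_6 = floor((41 + 41)/1) = 82.
  m_7 = 1*82 - 41 = 41, d_7 = (1755 - 41^2)/1 = 74/1 = 74: (m_7, d_7) = (m_1, d_1) = (41, 74), so from here the quotients repeat a_1, ..., a_6; the period length is 6.
Hence the expansion of sqrt(1755) is a_0 = 41 followed by the repeating block 1, 8, 3, 8, 1, 82 (period 6).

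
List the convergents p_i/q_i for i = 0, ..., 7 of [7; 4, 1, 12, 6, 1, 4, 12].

7/1, 29/4, 36/5, 461/64, 2802/389, 3263/453, 15854/2201, 193511/26865

Using the convergent recurrence p_i = a_i*p_{i-1} + p_{i-2}, q_i = a_i*q_{i-1} + q_{i-2} with p_{-2}=0, p_{-1}=1, q_{-2}=1, q_{-1}=0:
  i=0: a_0=7, p_0 = 7*1 + 0 = 7, q_0 = 7*0 + 1 = 1.
  i=1: a_1=4, p_1 = 4*7 + 1 = 29, q_1 = 4*1 + 0 = 4.
  i=2: a_2=1, p_2 = 1*29 + 7 = 36, q_2 = 1*4 + 1 = 5.
  i=3: a_3=12, p_3 = 12*36 + 29 = 461, q_3 = 12*5 + 4 = 64.
  i=4: a_4=6, p_4 = 6*461 + 36 = 2802, q_4 = 6*64 + 5 = 389.
  i=5: a_5=1, p_5 = 1*2802 + 461 = 3263, q_5 = 1*389 + 64 = 453.
  i=6: a_6=4, p_6 = 4*3263 + 2802 = 15854, q_6 = 4*453 + 389 = 2201.
  i=7: a_7=12, p_7 = 12*15854 + 3263 = 193511, q_7 = 12*2201 + 453 = 26865.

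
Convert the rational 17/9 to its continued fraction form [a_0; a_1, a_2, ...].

[1; 1, 8]

Run the Euclidean algorithm on 17 and 9; the successive quotients are the partial quotients a_0, a_1, ... (each step inverts the fractional part left over by the previous one):
  17 = 1*9 + 8, so a_0 = 1.
  9 = 1*8 + 1, so a_1 = 1.
  8 = 8*1 + 0, so a_2 = 8.
The remainder reaches 0 after 3 divisions, so the expansion has 3 partial quotients, read off in order.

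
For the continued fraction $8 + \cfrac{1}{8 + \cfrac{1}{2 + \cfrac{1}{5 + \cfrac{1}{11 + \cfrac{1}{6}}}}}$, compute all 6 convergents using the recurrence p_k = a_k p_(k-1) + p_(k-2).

Using the convergent recurrence p_i = a_i*p_{i-1} + p_{i-2}, q_i = a_i*q_{i-1} + q_{i-2} with p_{-2}=0, p_{-1}=1, q_{-2}=1, q_{-1}=0:
  i=0: a_0=8, p_0 = 8*1 + 0 = 8, q_0 = 8*0 + 1 = 1.
  i=1: a_1=8, p_1 = 8*8 + 1 = 65, q_1 = 8*1 + 0 = 8.
  i=2: a_2=2, p_2 = 2*65 + 8 = 138, q_2 = 2*8 + 1 = 17.
  i=3: a_3=5, p_3 = 5*138 + 65 = 755, q_3 = 5*17 + 8 = 93.
  i=4: a_4=11, p_4 = 11*755 + 138 = 8443, q_4 = 11*93 + 17 = 1040.
  i=5: a_5=6, p_5 = 6*8443 + 755 = 51413, q_5 = 6*1040 + 93 = 6333.

8/1, 65/8, 138/17, 755/93, 8443/1040, 51413/6333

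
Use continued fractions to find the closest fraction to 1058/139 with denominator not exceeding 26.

137/18

Expand x = 1058/139 as a continued fraction with the Euclidean algorithm:
  1058 = 7*139 + 85, so a_0 = 7.
  139 = 1*85 + 54, so a_1 = 1.
  85 = 1*54 + 31, so a_2 = 1.
  54 = 1*31 + 23, so a_3 = 1.
  31 = 1*23 + 8, so a_4 = 1.
  23 = 2*8 + 7, so a_5 = 2.
  8 = 1*7 + 1, so a_6 = 1.
  7 = 7*1 + 0, so a_7 = 7.
so x = [7; 1, 1, 1, 1, 2, 1, 7].
Convergents (p_i = a_i*p_{i-1} + p_{i-2}, q_i = a_i*q_{i-1} + q_{i-2} with p_{-2}=0, p_{-1}=1, q_{-2}=1, q_{-1}=0), until the denominator exceeds 26:
  i=0: a_0=7, p_0 = 7*1 + 0 = 7, q_0 = 7*0 + 1 = 1.
  i=1: a_1=1, p_1 = 1*7 + 1 = 8, q_1 = 1*1 + 0 = 1.
  i=2: a_2=1, p_2 = 1*8 + 7 = 15, q_2 = 1*1 + 1 = 2.
  i=3: a_3=1, p_3 = 1*15 + 8 = 23, q_3 = 1*2 + 1 = 3.
  i=4: a_4=1, p_4 = 1*23 + 15 = 38, q_4 = 1*3 + 2 = 5.
  i=5: a_5=2, p_5 = 2*38 + 23 = 99, q_5 = 2*5 + 3 = 13.
  i=6: a_6=1, p_6 = 1*99 + 38 = 137, q_6 = 1*13 + 5 = 18.
  i=7: a_7=7, p_7 = 7*137 + 99 = 1058, q_7 = 7*18 + 13 = 139.
q_7 = 139 > 26, so the last convergent with denominator <= 26 is p_6/q_6 = 137/18.
The closest fraction with denominator <= 26 is either p_6/q_6 or the intermediate fraction (k*p_6 + p_5)/(k*q_6 + q_5) with the largest k >= 1 whose denominator stays <= 26; these approach x as k grows, and every other convergent or intermediate fraction in range is farther away.
Largest k: floor((26 - q_5)/q_6) = floor((26 - 13)/18) = 0.
Since k = 0, no intermediate fraction beyond p_6/q_6 has denominator <= 26, so the convergent 137/18 is the closest (its error is |1058*18 - 137*139|/(139*18) = 1/2502).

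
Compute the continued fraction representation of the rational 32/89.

Run the Euclidean algorithm on 32 and 89; the successive quotients are the partial quotients a_0, a_1, ... (each step inverts the fractional part left over by the previous one):
  32 = 0*89 + 32, so a_0 = 0.
  89 = 2*32 + 25, so a_1 = 2.
  32 = 1*25 + 7, so a_2 = 1.
  25 = 3*7 + 4, so a_3 = 3.
  7 = 1*4 + 3, so a_4 = 1.
  4 = 1*3 + 1, so a_5 = 1.
  3 = 3*1 + 0, so a_6 = 3.
The remainder reaches 0 after 7 divisions, so the expansion has 7 partial quotients, read off in order.

[0; 2, 1, 3, 1, 1, 3]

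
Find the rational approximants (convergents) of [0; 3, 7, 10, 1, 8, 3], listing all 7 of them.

Using the convergent recurrence p_i = a_i*p_{i-1} + p_{i-2}, q_i = a_i*q_{i-1} + q_{i-2} with p_{-2}=0, p_{-1}=1, q_{-2}=1, q_{-1}=0:
  i=0: a_0=0, p_0 = 0*1 + 0 = 0, q_0 = 0*0 + 1 = 1.
  i=1: a_1=3, p_1 = 3*0 + 1 = 1, q_1 = 3*1 + 0 = 3.
  i=2: a_2=7, p_2 = 7*1 + 0 = 7, q_2 = 7*3 + 1 = 22.
  i=3: a_3=10, p_3 = 10*7 + 1 = 71, q_3 = 10*22 + 3 = 223.
  i=4: a_4=1, p_4 = 1*71 + 7 = 78, q_4 = 1*223 + 22 = 245.
  i=5: a_5=8, p_5 = 8*78 + 71 = 695, q_5 = 8*245 + 223 = 2183.
  i=6: a_6=3, p_6 = 3*695 + 78 = 2163, q_6 = 3*2183 + 245 = 6794.

0/1, 1/3, 7/22, 71/223, 78/245, 695/2183, 2163/6794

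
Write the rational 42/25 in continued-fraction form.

Run the Euclidean algorithm on 42 and 25; the successive quotients are the partial quotients a_0, a_1, ... (each step inverts the fractional part left over by the previous one):
  42 = 1*25 + 17, so a_0 = 1.
  25 = 1*17 + 8, so a_1 = 1.
  17 = 2*8 + 1, so a_2 = 2.
  8 = 8*1 + 0, so a_3 = 8.
The remainder reaches 0 after 4 divisions, so the expansion has 4 partial quotients, read off in order.

[1; 1, 2, 8]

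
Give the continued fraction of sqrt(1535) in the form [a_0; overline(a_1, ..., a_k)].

[39; overline(5, 1, 1, 2, 2, 7, 2, 2, 1, 1, 5, 78)]

Write x_i = (sqrt(1535) + m_i)/d_i with (m_0, d_0) = (0, 1). a_0 = floor(sqrt(1535)) = 39, since 39^2 = 1521 <= 1535 < 1600 = 40^2.
Iterate m_{i+1} = d_i*a_i - m_i, d_{i+1} = (1535 - m_{i+1}^2)/d_i, a_{i+1} = floor((a_0 + m_{i+1})/d_{i+1}):
  m_1 = 1*39 - 0 = 39, d_1 = (1535 - 39^2)/1 = 14/1 = 14, a_1 = floor((39 + 39)/14) = 5.
  m_2 = 14*5 - 39 = 31, d_2 = (1535 - 31^2)/14 = 574/14 = 41, a_2 = floor((39 + 31)/41) = 1.
  m_3 = 41*1 - 31 = 10, d_3 = (1535 - 10^2)/41 = 1435/41 = 35, a_3 = floor((39 + 10)/35) = 1.
  m_4 = 35*1 - 10 = 25, d_4 = (1535 - 25^2)/35 = 910/35 = 26, a_4 = floor((39 + 25)/26) = 2.
  m_5 = 26*2 - 25 = 27, d_5 = (1535 - 27^2)/26 = 806/26 = 31, a_5 = floor((39 + 27)/31) = 2.
  m_6 = 31*2 - 27 = 35, d_6 = (1535 - 35^2)/31 = 310/31 = 10, a_6 = floor((39 + 35)/10) = 7.
  m_7 = 10*7 - 35 = 35, d_7 = (1535 - 35^2)/10 = 310/10 = 31, a_7 = floor((39 + 35)/31) = 2.
  m_8 = 31*2 - 35 = 27, d_8 = (1535 - 27^2)/31 = 806/31 = 26, a_8 = floor((39 + 27)/26) = 2.
  m_9 = 26*2 - 27 = 25, d_9 = (1535 - 25^2)/26 = 910/26 = 35, a_9 = floor((39 + 25)/35) = 1.
  m_10 = 35*1 - 25 = 10, d_10 = (1535 - 10^2)/35 = 1435/35 = 41, a_10 = floor((39 + 10)/41) = 1.
  m_11 = 41*1 - 10 = 31, d_11 = (1535 - 31^2)/41 = 574/41 = 14, a_11 = floor((39 + 31)/14) = 5.
  m_12 = 14*5 - 31 = 39, d_12 = (1535 - 39^2)/14 = 14/14 = 1, a_12 = floor((39 + 39)/1) = 78.
  m_13 = 1*78 - 39 = 39, d_13 = (1535 - 39^2)/1 = 14/1 = 14: (m_13, d_13) = (m_1, d_1) = (39, 14), so from here the quotients repeat a_1, ..., a_12; the period length is 12.
Hence the expansion of sqrt(1535) is a_0 = 39 followed by the repeating block 5, 1, 1, 2, 2, 7, 2, 2, 1, 1, 5, 78 (period 12).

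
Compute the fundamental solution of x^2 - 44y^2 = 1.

First expand sqrt(44) as a continued fraction. With x_i = (sqrt(44) + m_i)/d_i and (m_0, d_0) = (0, 1): a_0 = floor(sqrt(44)) = 6, since 6^2 = 36 <= 44 < 49 = 7^2.
Iterate m_{i+1} = d_i*a_i - m_i, d_{i+1} = (44 - m_{i+1}^2)/d_i, a_{i+1} = floor((a_0 + m_{i+1})/d_{i+1}):
  m_1 = 1*6 - 0 = 6, d_1 = (44 - 6^2)/1 = 8/1 = 8, a_1 = floor((6 + 6)/8) = 1.
  m_2 = 8*1 - 6 = 2, d_2 = (44 - 2^2)/8 = 40/8 = 5, a_2 = floor((6 + 2)/5) = 1.
  m_3 = 5*1 - 2 = 3, d_3 = (44 - 3^2)/5 = 35/5 = 7, a_3 = floor((6 + 3)/7) = 1.
  m_4 = 7*1 - 3 = 4, d_4 = (44 - 4^2)/7 = 28/7 = 4, a_4 = floor((6 + 4)/4) = 2.
  m_5 = 4*2 - 4 = 4, d_5 = (44 - 4^2)/4 = 28/4 = 7, a_5 = floor((6 + 4)/7) = 1.
  m_6 = 7*1 - 4 = 3, d_6 = (44 - 3^2)/7 = 35/7 = 5, a_6 = floor((6 + 3)/5) = 1.
  m_7 = 5*1 - 3 = 2, d_7 = (44 - 2^2)/5 = 40/5 = 8, a_7 = floor((6 + 2)/8) = 1.
  m_8 = 8*1 - 2 = 6, d_8 = (44 - 6^2)/8 = 8/8 = 1, a_8 = floor((6 + 6)/1) = 12.
  m_9 = 1*12 - 6 = 6, d_9 = (44 - 6^2)/1 = 8/1 = 8: (m_9, d_9) = (m_1, d_1) = (6, 8), so from here the quotients repeat a_1, ..., a_8; the period length is 8.
So sqrt(44) = [6; (1, 1, 1, 2, 1, 1, 1, 12)] with period length k = 8.
k is even, so the fundamental solution of x^2 - 44y^2 = 1 is (p_{k-1}, q_{k-1}) = (p_7, q_7); compute convergents through index 7.
Convergents (p_i = a_i*p_{i-1} + p_{i-2}, q_i = a_i*q_{i-1} + q_{i-2} with p_{-2}=0, p_{-1}=1, q_{-2}=1, q_{-1}=0):
  i=0: a_0=6, p_0 = 6*1 + 0 = 6, q_0 = 6*0 + 1 = 1.
  i=1: a_1=1, p_1 = 1*6 + 1 = 7, q_1 = 1*1 + 0 = 1.
  i=2: a_2=1, p_2 = 1*7 + 6 = 13, q_2 = 1*1 + 1 = 2.
  i=3: a_3=1, p_3 = 1*13 + 7 = 20, q_3 = 1*2 + 1 = 3.
  i=4: a_4=2, p_4 = 2*20 + 13 = 53, q_4 = 2*3 + 2 = 8.
  i=5: a_5=1, p_5 = 1*53 + 20 = 73, q_5 = 1*8 + 3 = 11.
  i=6: a_6=1, p_6 = 1*73 + 53 = 126, q_6 = 1*11 + 8 = 19.
  i=7: a_7=1, p_7 = 1*126 + 73 = 199, q_7 = 1*19 + 11 = 30.
Check: 199^2 - 44*30^2 = 39601 - 39600 = 1, so (x, y) = (199, 30) solves the equation, and by the theorem it is the least positive solution.

(x, y) = (199, 30)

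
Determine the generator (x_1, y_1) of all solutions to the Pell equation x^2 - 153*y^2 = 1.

(x, y) = (2177, 176)

First expand sqrt(153) as a continued fraction. With x_i = (sqrt(153) + m_i)/d_i and (m_0, d_0) = (0, 1): a_0 = floor(sqrt(153)) = 12, since 12^2 = 144 <= 153 < 169 = 13^2.
Iterate m_{i+1} = d_i*a_i - m_i, d_{i+1} = (153 - m_{i+1}^2)/d_i, a_{i+1} = floor((a_0 + m_{i+1})/d_{i+1}):
  m_1 = 1*12 - 0 = 12, d_1 = (153 - 12^2)/1 = 9/1 = 9, a_1 = floor((12 + 12)/9) = 2.
  m_2 = 9*2 - 12 = 6, d_2 = (153 - 6^2)/9 = 117/9 = 13, a_2 = floor((12 + 6)/13) = 1.
  m_3 = 13*1 - 6 = 7, d_3 = (153 - 7^2)/13 = 104/13 = 8, a_3 = floor((12 + 7)/8) = 2.
  m_4 = 8*2 - 7 = 9, d_4 = (153 - 9^2)/8 = 72/8 = 9, a_4 = floor((12 + 9)/9) = 2.
  m_5 = 9*2 - 9 = 9, d_5 = (153 - 9^2)/9 = 72/9 = 8, a_5 = floor((12 + 9)/8) = 2.
  m_6 = 8*2 - 9 = 7, d_6 = (153 - 7^2)/8 = 104/8 = 13, a_6 = floor((12 + 7)/13) = 1.
  m_7 = 13*1 - 7 = 6, d_7 = (153 - 6^2)/13 = 117/13 = 9, a_7 = floor((12 + 6)/9) = 2.
  m_8 = 9*2 - 6 = 12, d_8 = (153 - 12^2)/9 = 9/9 = 1, a_8 = floor((12 + 12)/1) = 24.
  m_9 = 1*24 - 12 = 12, d_9 = (153 - 12^2)/1 = 9/1 = 9: (m_9, d_9) = (m_1, d_1) = (12, 9), so from here the quotients repeat a_1, ..., a_8; the period length is 8.
So sqrt(153) = [12; (2, 1, 2, 2, 2, 1, 2, 24)] with period length k = 8.
k is even, so the fundamental solution of x^2 - 153y^2 = 1 is (p_{k-1}, q_{k-1}) = (p_7, q_7); compute convergents through index 7.
Convergents (p_i = a_i*p_{i-1} + p_{i-2}, q_i = a_i*q_{i-1} + q_{i-2} with p_{-2}=0, p_{-1}=1, q_{-2}=1, q_{-1}=0):
  i=0: a_0=12, p_0 = 12*1 + 0 = 12, q_0 = 12*0 + 1 = 1.
  i=1: a_1=2, p_1 = 2*12 + 1 = 25, q_1 = 2*1 + 0 = 2.
  i=2: a_2=1, p_2 = 1*25 + 12 = 37, q_2 = 1*2 + 1 = 3.
  i=3: a_3=2, p_3 = 2*37 + 25 = 99, q_3 = 2*3 + 2 = 8.
  i=4: a_4=2, p_4 = 2*99 + 37 = 235, q_4 = 2*8 + 3 = 19.
  i=5: a_5=2, p_5 = 2*235 + 99 = 569, q_5 = 2*19 + 8 = 46.
  i=6: a_6=1, p_6 = 1*569 + 235 = 804, q_6 = 1*46 + 19 = 65.
  i=7: a_7=2, p_7 = 2*804 + 569 = 2177, q_7 = 2*65 + 46 = 176.
Check: 2177^2 - 153*176^2 = 4739329 - 4739328 = 1, so (x, y) = (2177, 176) solves the equation, and by the theorem it is the least positive solution.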